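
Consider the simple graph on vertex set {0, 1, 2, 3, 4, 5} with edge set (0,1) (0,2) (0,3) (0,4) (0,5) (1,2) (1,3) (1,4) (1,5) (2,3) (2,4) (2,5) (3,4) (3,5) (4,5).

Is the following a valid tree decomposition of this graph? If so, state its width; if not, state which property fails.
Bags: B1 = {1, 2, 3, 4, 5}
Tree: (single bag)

No — vertex 0 appears in no bag.

A tree decomposition must satisfy three properties: every vertex lies in some bag; for every edge, both endpoints lie together in some bag; and for every vertex, the bags containing it form a connected subtree. Here vertex 0 appears in no bag, so the decomposition is invalid.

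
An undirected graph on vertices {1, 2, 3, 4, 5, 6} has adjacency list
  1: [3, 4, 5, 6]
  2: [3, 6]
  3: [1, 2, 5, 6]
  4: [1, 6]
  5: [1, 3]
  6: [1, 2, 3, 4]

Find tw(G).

A width-2 tree decomposition is:
Bags: B1 = {1, 3, 6}  B2 = {1, 4, 6}  B3 = {1, 3, 5}  B4 = {2, 3, 6}
Tree: B1–B2, B1–B3, B1–B4
Each bag holds 3 vertices, so the decomposition has width 2, which upper-bounds the treewidth. Conversely, {1, 3, 5} is a clique of size 3, and the vertices of any clique must share a bag in every tree decomposition; so some bag has ≥ 3 vertices and tw(G) ≥ 2. Combining the bounds, tw(G) = 2.

2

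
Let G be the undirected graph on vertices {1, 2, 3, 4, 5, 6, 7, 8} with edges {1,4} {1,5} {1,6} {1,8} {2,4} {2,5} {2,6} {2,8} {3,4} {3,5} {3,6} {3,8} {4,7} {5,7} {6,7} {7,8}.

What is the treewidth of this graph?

A width-4 tree decomposition is:
Bags: B1 = {1, 2, 3, 4, 7}  B2 = {1, 2, 3, 7, 8}  B3 = {1, 2, 3, 5, 7}  B4 = {1, 2, 3, 6, 7}
Tree: B1–B2, B2–B3, B3–B4
The largest bag has 5 vertices, giving width 4; this decomposition certifies tw(G) ≤ 4. For the lower bound: the 5 vertex sets {3,4}, {1,8}, {5,7}, {2}, {6} are disjoint, each induces a connected subgraph, and every pair is joined by at least one edge of G. Contracting each set to a single vertex therefore yields K_{5} as a minor, and since treewidth is minor-monotone, tw(G) ≥ tw(K_{5}) = 4. Combining the bounds, tw(G) = 4.

4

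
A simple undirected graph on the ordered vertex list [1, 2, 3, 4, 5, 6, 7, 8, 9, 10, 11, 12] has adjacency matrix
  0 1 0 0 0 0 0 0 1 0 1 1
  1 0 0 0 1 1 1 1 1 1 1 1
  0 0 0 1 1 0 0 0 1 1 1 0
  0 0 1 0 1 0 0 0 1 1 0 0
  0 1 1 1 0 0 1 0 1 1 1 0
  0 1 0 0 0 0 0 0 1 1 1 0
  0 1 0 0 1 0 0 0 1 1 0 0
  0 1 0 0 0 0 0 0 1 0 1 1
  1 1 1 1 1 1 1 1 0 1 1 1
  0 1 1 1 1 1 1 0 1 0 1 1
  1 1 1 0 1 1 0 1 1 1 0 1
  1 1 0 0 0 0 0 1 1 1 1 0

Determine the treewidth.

A width-4 tree decomposition is:
Bags: B1 = {2, 9, 10, 11, 12}  B2 = {2, 8, 9, 11, 12}  B3 = {2, 5, 9, 10, 11}  B4 = {3, 5, 9, 10, 11}  B5 = {3, 4, 5, 9, 10}  B6 = {2, 6, 9, 10, 11}  B7 = {1, 2, 9, 11, 12}  B8 = {2, 5, 7, 9, 10}
Tree: B1–B2, B1–B3, B3–B4, B4–B5, B3–B6, B1–B7, B3–B8
Every bag has size at most 5, so the width is 5 − 1 = 4 and tw(G) ≤ 4. Conversely, {2, 8, 9, 11, 12} is a clique of size 5, and the vertices of any clique must share a bag in every tree decomposition; so some bag has ≥ 5 vertices and tw(G) ≥ 4. Hence tw(G) = 4 exactly.

4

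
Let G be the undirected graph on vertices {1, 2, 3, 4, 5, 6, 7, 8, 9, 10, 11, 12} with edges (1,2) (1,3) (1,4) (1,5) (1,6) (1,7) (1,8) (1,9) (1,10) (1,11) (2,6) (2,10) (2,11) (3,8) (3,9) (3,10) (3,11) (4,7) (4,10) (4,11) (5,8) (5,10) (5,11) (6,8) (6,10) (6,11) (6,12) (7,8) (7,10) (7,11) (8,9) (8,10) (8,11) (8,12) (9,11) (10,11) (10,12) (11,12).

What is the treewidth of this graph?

A width-4 tree decomposition is:
Bags: B1 = {1, 3, 8, 10, 11}  B2 = {1, 6, 8, 10, 11}  B3 = {1, 3, 8, 9, 11}  B4 = {1, 5, 8, 10, 11}  B5 = {1, 7, 8, 10, 11}  B6 = {6, 8, 10, 11, 12}  B7 = {1, 2, 6, 10, 11}  B8 = {1, 4, 7, 10, 11}
Tree: B1–B2, B1–B3, B2–B4, B1–B5, B2–B6, B2–B7, B5–B8
The largest bag has 5 vertices, giving width 4; this decomposition certifies tw(G) ≤ 4. Conversely, {1, 3, 8, 9, 11} is a clique of size 5, and the vertices of any clique must share a bag in every tree decomposition; so some bag has ≥ 5 vertices and tw(G) ≥ 4. Hence tw(G) = 4 exactly.

4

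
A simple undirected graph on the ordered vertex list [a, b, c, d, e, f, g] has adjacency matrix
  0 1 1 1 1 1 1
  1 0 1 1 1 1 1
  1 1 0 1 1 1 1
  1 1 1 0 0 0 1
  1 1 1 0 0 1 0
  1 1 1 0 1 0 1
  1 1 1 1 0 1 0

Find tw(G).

A width-4 tree decomposition is:
Bags: B1 = {a, b, c, f, g}  B2 = {a, b, c, e, f}  B3 = {a, b, c, d, g}
Tree: B1–B2, B1–B3
The largest bag has 5 vertices, giving width 4; this decomposition certifies tw(G) ≤ 4. For the lower bound, the 5 vertices {a, b, c, d, g} are pairwise adjacent, and any tree decomposition puts a clique entirely inside one bag — forcing width ≥ 4. Therefore the treewidth is 4.

4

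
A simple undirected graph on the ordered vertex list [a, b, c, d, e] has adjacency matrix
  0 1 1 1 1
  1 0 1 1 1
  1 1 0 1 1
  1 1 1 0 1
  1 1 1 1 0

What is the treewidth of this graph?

A width-4 tree decomposition is:
Bags: B1 = {a, b, c, d, e}
Tree: (single bag)
With just one bag of size 5, the width is 5 − 1 = 4, so tw(G) ≤ 4. For the lower bound, the 5 vertices {a, b, c, d, e} are pairwise adjacent, and any tree decomposition puts a clique entirely inside one bag — forcing width ≥ 4. Combining the bounds, tw(G) = 4.

4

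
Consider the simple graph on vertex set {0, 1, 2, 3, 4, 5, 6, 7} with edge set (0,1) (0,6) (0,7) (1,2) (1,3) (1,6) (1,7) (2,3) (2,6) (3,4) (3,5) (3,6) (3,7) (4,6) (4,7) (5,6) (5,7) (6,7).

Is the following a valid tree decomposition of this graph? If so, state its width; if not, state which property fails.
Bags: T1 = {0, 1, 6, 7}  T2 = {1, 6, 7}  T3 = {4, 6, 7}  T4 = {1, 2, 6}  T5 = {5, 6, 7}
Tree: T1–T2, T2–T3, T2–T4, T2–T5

No — vertex 3 appears in no bag.

A tree decomposition must satisfy three properties: every vertex lies in some bag; for every edge, both endpoints lie together in some bag; and for every vertex, the bags containing it form a connected subtree. Here vertex 3 appears in no bag, so the decomposition is invalid.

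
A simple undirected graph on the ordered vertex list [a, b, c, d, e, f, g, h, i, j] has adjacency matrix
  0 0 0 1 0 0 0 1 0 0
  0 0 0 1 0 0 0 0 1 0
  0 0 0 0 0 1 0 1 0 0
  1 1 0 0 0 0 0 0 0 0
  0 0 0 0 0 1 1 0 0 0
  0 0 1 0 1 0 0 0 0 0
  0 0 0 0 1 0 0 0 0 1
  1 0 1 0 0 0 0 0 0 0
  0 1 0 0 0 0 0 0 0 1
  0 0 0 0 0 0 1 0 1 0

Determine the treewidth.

2

A width-2 tree decomposition is:
Bags: B1 = {e, f, g}  B2 = {f, g, j}  B3 = {f, i, j}  B4 = {b, f, i}  B5 = {b, d, f}  B6 = {a, d, f}  B7 = {a, f, h}  B8 = {c, f, h}
Tree: B1–B2, B2–B3, B3–B4, B4–B5, B5–B6, B6–B7, B7–B8
Each bag holds 3 vertices, so the decomposition has width 2, which upper-bounds the treewidth. The edges f–e–g–j–i–b–d–a–h–c–f form a cycle, so G is not a tree and its treewidth is at least 2. The upper and lower bounds meet at 2, so that is the treewidth.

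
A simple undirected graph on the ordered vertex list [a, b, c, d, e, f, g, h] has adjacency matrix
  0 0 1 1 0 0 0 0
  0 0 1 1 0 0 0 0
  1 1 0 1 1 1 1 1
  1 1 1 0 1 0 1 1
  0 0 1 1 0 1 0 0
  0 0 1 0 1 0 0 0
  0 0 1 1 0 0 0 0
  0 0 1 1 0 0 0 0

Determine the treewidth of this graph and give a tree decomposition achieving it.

Treewidth 2.
One such decomposition:
Bags: B1 = {c, d, h}  B2 = {a, c, d}  B3 = {c, d, g}  B4 = {c, d, e}  B5 = {b, c, d}  B6 = {c, e, f}
Tree: B1–B2, B2–B3, B1–B4, B3–B5, B4–B6

The largest bag has 3 vertices, giving width 2; this decomposition certifies tw(G) ≤ 2. On the other hand G contains the 3-clique {c, d, g}. A clique must lie in a single bag of any decomposition, so no decomposition can have width below 2. The upper and lower bounds meet at 2, so that is the treewidth.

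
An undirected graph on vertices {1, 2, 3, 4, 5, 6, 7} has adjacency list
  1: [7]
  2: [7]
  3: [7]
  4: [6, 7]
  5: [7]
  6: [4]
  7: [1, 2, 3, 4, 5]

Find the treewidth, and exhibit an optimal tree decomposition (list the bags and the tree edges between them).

Treewidth 1.
Bags: B1 = {2, 7}  B2 = {1, 7}  B3 = {5, 7}  B4 = {4, 7}  B5 = {4, 6}  B6 = {3, 7}
Tree: B1–B2, B2–B3, B3–B4, B4–B5, B4–B6

Every bag has size at most 2, so the width is 2 − 1 = 1 and tw(G) ≤ 1. G has an edge, so its treewidth is at least 1. Combining the bounds, tw(G) = 1.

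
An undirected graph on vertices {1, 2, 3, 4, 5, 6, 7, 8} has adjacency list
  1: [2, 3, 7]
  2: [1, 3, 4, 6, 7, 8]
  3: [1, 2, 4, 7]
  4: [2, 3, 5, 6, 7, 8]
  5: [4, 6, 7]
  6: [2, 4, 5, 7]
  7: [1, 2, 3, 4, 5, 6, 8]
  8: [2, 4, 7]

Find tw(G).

3

A width-3 tree decomposition is:
Bags: B1 = {2, 4, 7, 8}  B2 = {2, 4, 6, 7}  B3 = {2, 3, 4, 7}  B4 = {4, 5, 6, 7}  B5 = {1, 2, 3, 7}
Tree: B1–B2, B2–B3, B2–B4, B3–B5
Every bag has size at most 4, so the width is 4 − 1 = 3 and tw(G) ≤ 3. Conversely, {1, 2, 3, 7} is a clique of size 4, and the vertices of any clique must share a bag in every tree decomposition; so some bag has ≥ 4 vertices and tw(G) ≥ 3. The upper and lower bounds meet at 3, so that is the treewidth.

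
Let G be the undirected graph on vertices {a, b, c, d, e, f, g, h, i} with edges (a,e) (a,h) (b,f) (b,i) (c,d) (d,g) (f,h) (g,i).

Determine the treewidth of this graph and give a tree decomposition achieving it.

Treewidth 1.
Bags: B1 = {c, d}  B2 = {d, g}  B3 = {g, i}  B4 = {b, i}  B5 = {b, f}  B6 = {f, h}  B7 = {a, h}  B8 = {a, e}
Tree: B1–B2, B2–B3, B3–B4, B4–B5, B5–B6, B6–B7, B7–B8

Each bag holds 2 vertices, so the decomposition has width 1, which upper-bounds the treewidth. Since G has at least one edge (e.g. c–d), it is not an edgeless graph, so tw(G) ≥ 1. Hence tw(G) = 1 exactly.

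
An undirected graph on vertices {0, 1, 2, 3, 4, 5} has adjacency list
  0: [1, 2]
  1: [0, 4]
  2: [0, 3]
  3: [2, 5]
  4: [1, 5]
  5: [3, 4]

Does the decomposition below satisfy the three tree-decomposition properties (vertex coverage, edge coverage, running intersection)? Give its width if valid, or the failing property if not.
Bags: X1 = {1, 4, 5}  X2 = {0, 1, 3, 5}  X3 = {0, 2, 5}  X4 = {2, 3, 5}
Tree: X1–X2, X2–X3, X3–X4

No — bags containing vertex 3 are not connected in the tree.

A tree decomposition must satisfy three properties: every vertex lies in some bag; for every edge, both endpoints lie together in some bag; and for every vertex, the bags containing it form a connected subtree. Here bags containing vertex 3 are not connected in the tree, so the decomposition is invalid.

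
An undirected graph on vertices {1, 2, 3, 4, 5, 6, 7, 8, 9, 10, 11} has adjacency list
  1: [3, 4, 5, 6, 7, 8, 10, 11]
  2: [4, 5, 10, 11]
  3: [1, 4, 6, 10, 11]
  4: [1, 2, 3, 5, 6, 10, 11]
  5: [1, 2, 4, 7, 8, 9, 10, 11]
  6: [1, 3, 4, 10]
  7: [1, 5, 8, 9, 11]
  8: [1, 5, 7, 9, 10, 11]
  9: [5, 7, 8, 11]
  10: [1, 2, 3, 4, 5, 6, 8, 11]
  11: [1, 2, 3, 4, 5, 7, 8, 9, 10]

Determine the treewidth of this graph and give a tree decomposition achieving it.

Every bag has size at most 5, so the width is 5 − 1 = 4 and tw(G) ≤ 4. Conversely, {1, 3, 4, 10, 11} is a clique of size 5, and the vertices of any clique must share a bag in every tree decomposition; so some bag has ≥ 5 vertices and tw(G) ≥ 4. Hence tw(G) = 4 exactly.

Treewidth 4.
One such decomposition:
Bags: B1 = {1, 4, 5, 10, 11}  B2 = {1, 5, 8, 10, 11}  B3 = {1, 3, 4, 10, 11}  B4 = {2, 4, 5, 10, 11}  B5 = {1, 3, 4, 6, 10}  B6 = {1, 5, 7, 8, 11}  B7 = {5, 7, 8, 9, 11}
Tree: B1–B2, B1–B3, B1–B4, B3–B5, B2–B6, B6–B7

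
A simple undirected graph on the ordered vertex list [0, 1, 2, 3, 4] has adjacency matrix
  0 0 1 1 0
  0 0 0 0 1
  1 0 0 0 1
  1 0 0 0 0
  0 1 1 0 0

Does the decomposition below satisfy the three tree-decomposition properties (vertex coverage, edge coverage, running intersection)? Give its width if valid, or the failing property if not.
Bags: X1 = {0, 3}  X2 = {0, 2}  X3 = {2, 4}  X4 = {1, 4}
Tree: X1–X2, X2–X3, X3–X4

Yes; width 1.

Every vertex of G appears in some bag (union = {0, 1, 2, 3, 4}); every edge is covered by a bag; and for each vertex v the set of bags containing v is connected in the bag tree. The decomposition is therefore valid. The largest bag has 2 vertices, so the width is 1.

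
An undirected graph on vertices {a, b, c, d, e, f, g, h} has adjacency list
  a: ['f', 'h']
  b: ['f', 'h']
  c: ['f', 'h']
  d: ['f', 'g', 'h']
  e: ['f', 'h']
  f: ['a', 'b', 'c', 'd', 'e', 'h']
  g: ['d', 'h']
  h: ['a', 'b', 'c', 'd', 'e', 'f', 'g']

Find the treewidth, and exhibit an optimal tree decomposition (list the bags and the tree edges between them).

The largest bag has 3 vertices, giving width 2; this decomposition certifies tw(G) ≤ 2. Conversely, {d, g, h} is a clique of size 3, and the vertices of any clique must share a bag in every tree decomposition; so some bag has ≥ 3 vertices and tw(G) ≥ 2. Combining the bounds, tw(G) = 2.

Treewidth 2.
Bags: B1 = {b, f, h}  B2 = {e, f, h}  B3 = {c, f, h}  B4 = {d, f, h}  B5 = {a, f, h}  B6 = {d, g, h}
Tree: B1–B2, B1–B3, B2–B4, B1–B5, B4–B6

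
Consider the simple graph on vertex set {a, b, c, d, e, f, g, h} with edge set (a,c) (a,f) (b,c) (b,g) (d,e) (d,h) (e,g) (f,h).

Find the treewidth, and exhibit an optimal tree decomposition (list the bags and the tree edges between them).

Treewidth 2.
One optimal decomposition is:
Bags: B1 = {a, b, c}  B2 = {a, b, f}  B3 = {b, f, h}  B4 = {b, d, h}  B5 = {b, d, e}  B6 = {b, e, g}
Tree: B1–B2, B2–B3, B3–B4, B4–B5, B5–B6

Every bag has size at most 3, so the width is 3 − 1 = 2 and tw(G) ≤ 2. For the lower bound, G contains the cycle b–c–a–f–h–d–e–g–b, so G is not a forest; only forests have treewidth ≤ 1, hence tw(G) ≥ 2. Hence tw(G) = 2 exactly.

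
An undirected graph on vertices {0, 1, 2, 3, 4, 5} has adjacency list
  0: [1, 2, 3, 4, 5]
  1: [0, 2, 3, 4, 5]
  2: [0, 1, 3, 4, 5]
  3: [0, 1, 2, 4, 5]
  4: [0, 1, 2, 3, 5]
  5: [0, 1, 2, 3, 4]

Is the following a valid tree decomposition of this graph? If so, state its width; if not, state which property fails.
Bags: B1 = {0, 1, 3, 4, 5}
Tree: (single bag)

No — vertex 2 appears in no bag.

A tree decomposition must satisfy three properties: every vertex lies in some bag; for every edge, both endpoints lie together in some bag; and for every vertex, the bags containing it form a connected subtree. Here vertex 2 appears in no bag, so the decomposition is invalid.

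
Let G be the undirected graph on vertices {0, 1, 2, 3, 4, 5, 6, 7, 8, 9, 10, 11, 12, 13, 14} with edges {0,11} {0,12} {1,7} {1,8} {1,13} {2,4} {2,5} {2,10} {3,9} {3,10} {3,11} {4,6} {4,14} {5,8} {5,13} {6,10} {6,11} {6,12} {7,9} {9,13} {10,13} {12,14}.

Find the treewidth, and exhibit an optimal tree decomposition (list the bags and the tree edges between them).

Each bag holds 4 vertices, so the decomposition has width 3, which upper-bounds the treewidth. For the lower bound: the 4 vertex sets {1,7,8}, {9}, {13}, {2,3,5,10} are disjoint, each induces a connected subgraph, and every pair is joined by at least one edge of G. Contracting each set to a single vertex therefore yields K_{4} as a minor, and since treewidth is minor-monotone, tw(G) ≥ tw(K_{4}) = 3. Hence tw(G) = 3 exactly.

Treewidth 3.
One optimal decomposition is:
Bags: B1 = {1, 7, 8, 9}  B2 = {1, 8, 9, 13}  B3 = {5, 8, 9, 13}  B4 = {3, 5, 9, 13}  B5 = {3, 5, 10, 13}  B6 = {2, 3, 5, 10}  B7 = {2, 3, 10, 11}  B8 = {2, 6, 10, 11}  B9 = {2, 4, 6, 11}  B10 = {0, 4, 6, 11}  B11 = {0, 4, 6, 12}  B12 = {0, 4, 12, 14}
Tree: B1–B2, B2–B3, B3–B4, B4–B5, B5–B6, B6–B7, B7–B8, B8–B9, B9–B10, B10–B11, B11–B12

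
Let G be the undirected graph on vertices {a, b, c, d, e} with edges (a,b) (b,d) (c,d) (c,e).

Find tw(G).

1

A width-1 tree decomposition is:
Bags: B1 = {a, b}  B2 = {b, d}  B3 = {c, d}  B4 = {c, e}
Tree: B1–B2, B2–B3, B3–B4
Each bag holds 2 vertices, so the decomposition has width 1, which upper-bounds the treewidth. G has an edge, so its treewidth is at least 1. Hence tw(G) = 1 exactly.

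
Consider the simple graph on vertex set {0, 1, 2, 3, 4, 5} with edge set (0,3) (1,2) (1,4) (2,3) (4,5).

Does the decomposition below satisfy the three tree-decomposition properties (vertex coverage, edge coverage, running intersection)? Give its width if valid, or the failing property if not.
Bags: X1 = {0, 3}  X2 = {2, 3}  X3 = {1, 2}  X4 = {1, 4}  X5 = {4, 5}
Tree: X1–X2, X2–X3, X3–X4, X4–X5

Yes; width 1.

Checking the three conditions: (i) the bags cover all of {0, 1, 2, 3, 4, 5}; (ii) for each edge, some bag contains both endpoints; (iii) the bags containing any fixed vertex form a subtree. All hold, so the decomposition is valid with width 2 − 1 = 1.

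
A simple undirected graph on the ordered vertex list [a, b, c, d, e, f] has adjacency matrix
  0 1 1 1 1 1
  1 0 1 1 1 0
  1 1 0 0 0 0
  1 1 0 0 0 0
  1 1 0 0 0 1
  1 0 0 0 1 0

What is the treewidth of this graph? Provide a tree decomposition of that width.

Each bag holds 3 vertices, so the decomposition has width 2, which upper-bounds the treewidth. For the lower bound, the 3 vertices {a, e, f} are pairwise adjacent, and any tree decomposition puts a clique entirely inside one bag — forcing width ≥ 2. Combining the bounds, tw(G) = 2.

Treewidth 2.
One optimal decomposition is:
Bags: B1 = {a, b, e}  B2 = {a, b, d}  B3 = {a, b, c}  B4 = {a, e, f}
Tree: B1–B2, B1–B3, B1–B4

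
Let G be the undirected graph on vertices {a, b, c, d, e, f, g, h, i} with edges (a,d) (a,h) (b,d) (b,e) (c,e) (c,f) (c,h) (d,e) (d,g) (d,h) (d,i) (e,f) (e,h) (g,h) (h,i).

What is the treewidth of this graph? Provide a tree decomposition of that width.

Treewidth 2.
One such decomposition:
Bags: B1 = {d, g, h}  B2 = {d, e, h}  B3 = {c, e, h}  B4 = {b, d, e}  B5 = {d, h, i}  B6 = {a, d, h}  B7 = {c, e, f}
Tree: B1–B2, B2–B3, B2–B4, B1–B5, B2–B6, B3–B7

The largest bag has 3 vertices, giving width 2; this decomposition certifies tw(G) ≤ 2. For the lower bound, the 3 vertices {d, g, h} are pairwise adjacent, and any tree decomposition puts a clique entirely inside one bag — forcing width ≥ 2. Combining the bounds, tw(G) = 2.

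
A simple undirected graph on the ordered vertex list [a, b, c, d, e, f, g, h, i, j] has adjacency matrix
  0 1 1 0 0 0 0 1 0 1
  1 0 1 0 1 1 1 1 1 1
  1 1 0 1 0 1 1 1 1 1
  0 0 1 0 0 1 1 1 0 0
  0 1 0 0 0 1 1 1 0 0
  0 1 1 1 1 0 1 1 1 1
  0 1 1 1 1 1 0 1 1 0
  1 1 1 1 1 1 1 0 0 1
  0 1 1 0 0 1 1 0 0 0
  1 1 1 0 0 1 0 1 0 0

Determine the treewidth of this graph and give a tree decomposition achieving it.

Each bag holds 5 vertices, so the decomposition has width 4, which upper-bounds the treewidth. For the lower bound, the 5 vertices {a, b, c, h, j} are pairwise adjacent, and any tree decomposition puts a clique entirely inside one bag — forcing width ≥ 4. Therefore the treewidth is 4.

Treewidth 4.
One such decomposition:
Bags: B1 = {b, c, f, h, j}  B2 = {b, c, f, g, h}  B3 = {a, b, c, h, j}  B4 = {c, d, f, g, h}  B5 = {b, e, f, g, h}  B6 = {b, c, f, g, i}
Tree: B1–B2, B1–B3, B2–B4, B2–B5, B2–B6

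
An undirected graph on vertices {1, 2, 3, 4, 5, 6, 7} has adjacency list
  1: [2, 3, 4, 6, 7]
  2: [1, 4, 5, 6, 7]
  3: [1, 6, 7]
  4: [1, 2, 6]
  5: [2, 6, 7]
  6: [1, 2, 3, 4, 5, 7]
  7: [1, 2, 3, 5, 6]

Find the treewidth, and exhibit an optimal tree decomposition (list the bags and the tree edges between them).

Every bag has size at most 4, so the width is 4 − 1 = 3 and tw(G) ≤ 3. On the other hand G contains the 4-clique {1, 2, 4, 6}. A clique must lie in a single bag of any decomposition, so no decomposition can have width below 3. Hence tw(G) = 3 exactly.

Treewidth 3.
One such decomposition:
Bags: B1 = {1, 2, 6, 7}  B2 = {1, 2, 4, 6}  B3 = {2, 5, 6, 7}  B4 = {1, 3, 6, 7}
Tree: B1–B2, B1–B3, B1–B4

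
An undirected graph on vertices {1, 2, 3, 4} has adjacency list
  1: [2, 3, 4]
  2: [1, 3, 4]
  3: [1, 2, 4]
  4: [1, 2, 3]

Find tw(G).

A width-3 tree decomposition is:
Bags: B1 = {1, 2, 3, 4}
Tree: (single bag)
With just one bag of size 4, the width is 4 − 1 = 3, so tw(G) ≤ 3. On the other hand G contains the 4-clique {1, 2, 3, 4}. A clique must lie in a single bag of any decomposition, so no decomposition can have width below 3. Hence tw(G) = 3 exactly.

3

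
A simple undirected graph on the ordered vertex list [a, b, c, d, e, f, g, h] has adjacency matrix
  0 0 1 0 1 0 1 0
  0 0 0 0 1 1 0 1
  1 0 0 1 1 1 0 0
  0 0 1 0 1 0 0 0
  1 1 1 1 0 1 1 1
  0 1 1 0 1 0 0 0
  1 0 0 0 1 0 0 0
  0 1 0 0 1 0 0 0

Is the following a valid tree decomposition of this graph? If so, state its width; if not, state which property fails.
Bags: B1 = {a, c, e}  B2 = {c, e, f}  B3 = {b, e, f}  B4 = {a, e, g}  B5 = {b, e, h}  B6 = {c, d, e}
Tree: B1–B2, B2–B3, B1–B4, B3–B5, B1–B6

Checking the three conditions: (i) the bags cover all of {a, b, c, d, e, f, g, h}; (ii) for each edge, some bag contains both endpoints; (iii) the bags containing any fixed vertex form a subtree. All hold, so the decomposition is valid with width 3 − 1 = 2.

Yes; width 2.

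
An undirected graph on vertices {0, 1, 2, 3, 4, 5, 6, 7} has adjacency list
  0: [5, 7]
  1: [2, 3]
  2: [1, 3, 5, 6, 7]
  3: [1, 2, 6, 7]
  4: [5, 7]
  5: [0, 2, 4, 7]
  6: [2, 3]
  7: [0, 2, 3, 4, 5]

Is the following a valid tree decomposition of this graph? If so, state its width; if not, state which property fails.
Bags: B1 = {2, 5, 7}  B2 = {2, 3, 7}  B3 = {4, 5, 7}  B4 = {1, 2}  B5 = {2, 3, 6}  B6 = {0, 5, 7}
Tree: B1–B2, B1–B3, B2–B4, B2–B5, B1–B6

No — edge (3,1) lies in no bag.

A tree decomposition must satisfy three properties: every vertex lies in some bag; for every edge, both endpoints lie together in some bag; and for every vertex, the bags containing it form a connected subtree. Here edge (3,1) lies in no bag, so the decomposition is invalid.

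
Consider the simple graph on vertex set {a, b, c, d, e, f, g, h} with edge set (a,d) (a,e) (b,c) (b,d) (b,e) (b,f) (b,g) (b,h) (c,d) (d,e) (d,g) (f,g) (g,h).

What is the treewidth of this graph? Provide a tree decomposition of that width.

Treewidth 2.
One such decomposition:
Bags: B1 = {b, d, g}  B2 = {b, d, e}  B3 = {b, c, d}  B4 = {b, g, h}  B5 = {b, f, g}  B6 = {a, d, e}
Tree: B1–B2, B1–B3, B1–B4, B4–B5, B2–B6

Each bag holds 3 vertices, so the decomposition has width 2, which upper-bounds the treewidth. On the other hand G contains the 3-clique {a, d, e}. A clique must lie in a single bag of any decomposition, so no decomposition can have width below 2. Combining the bounds, tw(G) = 2.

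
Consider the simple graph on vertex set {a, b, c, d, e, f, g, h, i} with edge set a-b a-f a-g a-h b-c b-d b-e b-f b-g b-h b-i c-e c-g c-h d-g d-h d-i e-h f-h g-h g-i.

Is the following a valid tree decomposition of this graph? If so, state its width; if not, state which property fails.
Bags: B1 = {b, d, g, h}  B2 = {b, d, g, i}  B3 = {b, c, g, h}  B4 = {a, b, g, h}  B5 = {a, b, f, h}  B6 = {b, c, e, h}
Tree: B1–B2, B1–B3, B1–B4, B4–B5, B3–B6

Yes; width 3.

Vertex coverage: the bags together contain {a, b, c, d, e, f, g, h, i}, the full vertex set. Edge coverage: each edge of G has both endpoints in at least one bag. Running intersection: for every vertex, the bags containing it form a connected subtree. All three properties hold, so this is a valid tree decomposition of width max|bag| − 1 = 3, and hence tw(G) ≤ 3.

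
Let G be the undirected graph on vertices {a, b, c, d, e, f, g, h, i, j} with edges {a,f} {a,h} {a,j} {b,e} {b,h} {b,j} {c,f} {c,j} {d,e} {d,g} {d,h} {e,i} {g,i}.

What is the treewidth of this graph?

A width-2 tree decomposition is:
Bags: B1 = {a, c, f}  B2 = {a, c, j}  B3 = {a, h, j}  B4 = {b, h, j}  B5 = {b, d, h}  B6 = {b, d, e}  B7 = {d, e, g}  B8 = {e, g, i}
Tree: B1–B2, B2–B3, B3–B4, B4–B5, B5–B6, B6–B7, B7–B8
Every bag has size at most 3, so the width is 3 − 1 = 2 and tw(G) ≤ 2. For the lower bound, G contains the cycle f–c–j–a–f, so G is not a forest; only forests have treewidth ≤ 1, hence tw(G) ≥ 2. Therefore the treewidth is 2.

2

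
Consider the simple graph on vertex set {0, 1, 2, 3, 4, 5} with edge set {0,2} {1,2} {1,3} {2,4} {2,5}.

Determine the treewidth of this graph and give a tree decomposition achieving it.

Treewidth 1.
Bags: B1 = {0, 2}  B2 = {1, 2}  B3 = {1, 3}  B4 = {2, 4}  B5 = {2, 5}
Tree: B1–B2, B2–B3, B1–B4, B1–B5

The largest bag has 2 vertices, giving width 1; this decomposition certifies tw(G) ≤ 1. Since G has at least one edge (e.g. 0–2), it is not an edgeless graph, so tw(G) ≥ 1. Therefore the treewidth is 1.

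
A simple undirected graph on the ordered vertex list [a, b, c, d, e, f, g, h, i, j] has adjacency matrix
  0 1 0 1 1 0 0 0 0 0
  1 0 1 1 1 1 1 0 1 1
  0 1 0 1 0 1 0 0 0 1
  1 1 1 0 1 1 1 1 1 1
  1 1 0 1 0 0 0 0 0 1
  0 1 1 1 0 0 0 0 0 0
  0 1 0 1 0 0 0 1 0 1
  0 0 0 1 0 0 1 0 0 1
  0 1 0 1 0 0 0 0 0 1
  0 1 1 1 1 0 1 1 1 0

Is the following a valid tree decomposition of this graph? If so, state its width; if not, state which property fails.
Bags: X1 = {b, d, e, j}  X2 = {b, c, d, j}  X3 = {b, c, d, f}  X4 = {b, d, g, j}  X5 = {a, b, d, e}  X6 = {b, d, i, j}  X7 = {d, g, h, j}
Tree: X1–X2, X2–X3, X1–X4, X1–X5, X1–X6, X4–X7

Yes; width 3.

Vertex coverage: the bags together contain {a, b, c, d, e, f, g, h, i, j}, the full vertex set. Edge coverage: each edge of G has both endpoints in at least one bag. Running intersection: for every vertex, the bags containing it form a connected subtree. All three properties hold, so this is a valid tree decomposition of width max|bag| − 1 = 3, and hence tw(G) ≤ 3.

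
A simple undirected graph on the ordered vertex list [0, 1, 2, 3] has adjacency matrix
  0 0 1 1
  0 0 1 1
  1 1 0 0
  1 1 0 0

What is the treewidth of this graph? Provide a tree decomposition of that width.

Treewidth 2.
One such decomposition:
Bags: B1 = {1, 2, 3}  B2 = {0, 2, 3}
Tree: B1–B2

Each bag holds 3 vertices, so the decomposition has width 2, which upper-bounds the treewidth. For the lower bound, G contains the cycle 2–1–3–0–2, so G is not a forest; only forests have treewidth ≤ 1, hence tw(G) ≥ 2. Therefore the treewidth is 2.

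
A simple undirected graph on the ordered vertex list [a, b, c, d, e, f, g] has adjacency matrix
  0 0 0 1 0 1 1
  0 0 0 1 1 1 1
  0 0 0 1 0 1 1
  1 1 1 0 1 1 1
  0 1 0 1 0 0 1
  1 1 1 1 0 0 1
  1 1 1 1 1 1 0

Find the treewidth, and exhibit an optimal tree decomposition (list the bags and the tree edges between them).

Treewidth 3.
One such decomposition:
Bags: B1 = {c, d, f, g}  B2 = {b, d, f, g}  B3 = {b, d, e, g}  B4 = {a, d, f, g}
Tree: B1–B2, B2–B3, B1–B4

The largest bag has 4 vertices, giving width 3; this decomposition certifies tw(G) ≤ 3. Conversely, {b, d, e, g} is a clique of size 4, and the vertices of any clique must share a bag in every tree decomposition; so some bag has ≥ 4 vertices and tw(G) ≥ 3. Therefore the treewidth is 3.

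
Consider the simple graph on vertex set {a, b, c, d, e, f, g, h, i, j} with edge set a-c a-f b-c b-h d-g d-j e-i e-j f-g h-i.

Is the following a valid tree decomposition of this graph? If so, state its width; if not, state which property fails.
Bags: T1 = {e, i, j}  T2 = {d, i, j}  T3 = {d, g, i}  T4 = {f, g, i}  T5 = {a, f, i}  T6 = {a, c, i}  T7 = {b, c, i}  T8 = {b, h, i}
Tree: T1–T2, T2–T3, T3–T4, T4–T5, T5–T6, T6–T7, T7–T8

Checking the three conditions: (i) the bags cover all of {a, b, c, d, e, f, g, h, i, j}; (ii) for each edge, some bag contains both endpoints; (iii) the bags containing any fixed vertex form a subtree. All hold, so the decomposition is valid with width 3 − 1 = 2.

Yes; width 2.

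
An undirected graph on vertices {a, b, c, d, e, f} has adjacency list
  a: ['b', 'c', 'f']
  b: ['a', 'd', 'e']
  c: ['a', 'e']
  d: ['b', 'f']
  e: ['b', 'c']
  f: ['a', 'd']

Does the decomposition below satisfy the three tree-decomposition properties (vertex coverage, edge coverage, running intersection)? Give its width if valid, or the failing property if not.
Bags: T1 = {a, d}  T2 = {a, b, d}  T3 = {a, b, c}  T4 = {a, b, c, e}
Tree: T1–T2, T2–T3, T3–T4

A tree decomposition must satisfy three properties: every vertex lies in some bag; for every edge, both endpoints lie together in some bag; and for every vertex, the bags containing it form a connected subtree. Here vertex f appears in no bag, so the decomposition is invalid.

No — vertex f appears in no bag.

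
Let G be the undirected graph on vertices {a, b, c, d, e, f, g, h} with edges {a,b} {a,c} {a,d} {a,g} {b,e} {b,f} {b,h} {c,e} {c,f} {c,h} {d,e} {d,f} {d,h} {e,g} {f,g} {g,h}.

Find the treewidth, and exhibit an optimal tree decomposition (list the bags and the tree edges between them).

Treewidth 4.
One optimal decomposition is:
Bags: B1 = {a, b, c, d, g}  B2 = {b, c, d, f, g}  B3 = {b, c, d, e, g}  B4 = {b, c, d, g, h}
Tree: B1–B2, B2–B3, B3–B4

Every bag has size at most 5, so the width is 5 − 1 = 4 and tw(G) ≤ 4. For the lower bound: the 5 vertex sets {a,c}, {d,f}, {e,g}, {b}, {h} are disjoint, each induces a connected subgraph, and every pair is joined by at least one edge of G. Contracting each set to a single vertex therefore yields K_{5} as a minor, and since treewidth is minor-monotone, tw(G) ≥ tw(K_{5}) = 4. The upper and lower bounds meet at 4, so that is the treewidth.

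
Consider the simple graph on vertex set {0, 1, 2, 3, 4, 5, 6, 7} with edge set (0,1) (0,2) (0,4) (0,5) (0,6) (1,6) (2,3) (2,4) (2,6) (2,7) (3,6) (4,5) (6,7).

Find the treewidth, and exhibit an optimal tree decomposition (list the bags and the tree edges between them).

Treewidth 2.
One such decomposition:
Bags: B1 = {0, 2, 6}  B2 = {2, 3, 6}  B3 = {2, 6, 7}  B4 = {0, 1, 6}  B5 = {0, 2, 4}  B6 = {0, 4, 5}
Tree: B1–B2, B2–B3, B1–B4, B1–B5, B5–B6

Each bag holds 3 vertices, so the decomposition has width 2, which upper-bounds the treewidth. Conversely, {0, 1, 6} is a clique of size 3, and the vertices of any clique must share a bag in every tree decomposition; so some bag has ≥ 3 vertices and tw(G) ≥ 2. The upper and lower bounds meet at 2, so that is the treewidth.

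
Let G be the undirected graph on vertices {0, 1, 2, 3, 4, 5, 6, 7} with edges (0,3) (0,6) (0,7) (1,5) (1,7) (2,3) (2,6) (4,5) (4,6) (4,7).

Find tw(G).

2

A width-2 tree decomposition is:
Bags: B1 = {2, 3, 6}  B2 = {0, 3, 6}  B3 = {0, 4, 6}  B4 = {0, 4, 7}  B5 = {4, 5, 7}  B6 = {1, 5, 7}
Tree: B1–B2, B2–B3, B3–B4, B4–B5, B5–B6
Every bag has size at most 3, so the width is 3 − 1 = 2 and tw(G) ≤ 2. The edges 2–3–0–6–2 form a cycle, so G is not a tree and its treewidth is at least 2. Therefore the treewidth is 2.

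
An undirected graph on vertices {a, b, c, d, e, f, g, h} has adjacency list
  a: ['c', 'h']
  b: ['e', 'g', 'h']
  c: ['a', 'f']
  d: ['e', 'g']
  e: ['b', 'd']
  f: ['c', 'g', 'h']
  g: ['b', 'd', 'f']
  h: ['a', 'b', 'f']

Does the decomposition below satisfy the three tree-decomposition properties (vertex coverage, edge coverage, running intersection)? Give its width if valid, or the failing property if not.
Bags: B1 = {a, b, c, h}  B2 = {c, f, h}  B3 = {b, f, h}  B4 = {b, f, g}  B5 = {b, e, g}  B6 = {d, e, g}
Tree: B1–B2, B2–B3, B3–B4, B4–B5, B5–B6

No — bags containing vertex b are not connected in the tree.

A tree decomposition must satisfy three properties: every vertex lies in some bag; for every edge, both endpoints lie together in some bag; and for every vertex, the bags containing it form a connected subtree. Here bags containing vertex b are not connected in the tree, so the decomposition is invalid.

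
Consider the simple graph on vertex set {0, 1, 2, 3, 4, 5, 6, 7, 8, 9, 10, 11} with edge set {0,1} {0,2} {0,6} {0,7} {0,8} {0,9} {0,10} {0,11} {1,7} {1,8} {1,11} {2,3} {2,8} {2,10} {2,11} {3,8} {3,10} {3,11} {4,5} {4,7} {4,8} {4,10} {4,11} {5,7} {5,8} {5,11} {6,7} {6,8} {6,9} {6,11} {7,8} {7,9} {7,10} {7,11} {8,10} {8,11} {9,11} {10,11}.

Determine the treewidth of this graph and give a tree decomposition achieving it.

Each bag holds 5 vertices, so the decomposition has width 4, which upper-bounds the treewidth. Conversely, {0, 2, 8, 10, 11} is a clique of size 5, and the vertices of any clique must share a bag in every tree decomposition; so some bag has ≥ 5 vertices and tw(G) ≥ 4. Hence tw(G) = 4 exactly.

Treewidth 4.
Bags: B1 = {0, 6, 7, 8, 11}  B2 = {0, 7, 8, 10, 11}  B3 = {0, 1, 7, 8, 11}  B4 = {4, 7, 8, 10, 11}  B5 = {0, 2, 8, 10, 11}  B6 = {2, 3, 8, 10, 11}  B7 = {0, 6, 7, 9, 11}  B8 = {4, 5, 7, 8, 11}
Tree: B1–B2, B1–B3, B2–B4, B2–B5, B5–B6, B1–B7, B4–B8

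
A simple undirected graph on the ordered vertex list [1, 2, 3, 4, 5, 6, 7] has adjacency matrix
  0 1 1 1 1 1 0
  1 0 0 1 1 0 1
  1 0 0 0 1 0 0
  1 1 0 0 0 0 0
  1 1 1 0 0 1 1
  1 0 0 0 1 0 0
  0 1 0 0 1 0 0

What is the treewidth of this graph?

A width-2 tree decomposition is:
Bags: B1 = {1, 2, 4}  B2 = {1, 2, 5}  B3 = {2, 5, 7}  B4 = {1, 5, 6}  B5 = {1, 3, 5}
Tree: B1–B2, B2–B3, B2–B4, B4–B5
Every bag has size at most 3, so the width is 3 − 1 = 2 and tw(G) ≤ 2. Conversely, {1, 2, 4} is a clique of size 3, and the vertices of any clique must share a bag in every tree decomposition; so some bag has ≥ 3 vertices and tw(G) ≥ 2. The upper and lower bounds meet at 2, so that is the treewidth.

2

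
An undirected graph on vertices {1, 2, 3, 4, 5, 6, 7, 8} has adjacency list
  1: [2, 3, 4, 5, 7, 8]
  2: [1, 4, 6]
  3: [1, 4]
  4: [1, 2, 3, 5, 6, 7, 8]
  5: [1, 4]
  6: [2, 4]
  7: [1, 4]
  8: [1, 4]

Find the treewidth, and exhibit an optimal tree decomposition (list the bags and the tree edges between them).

The largest bag has 3 vertices, giving width 2; this decomposition certifies tw(G) ≤ 2. Conversely, {1, 2, 4} is a clique of size 3, and the vertices of any clique must share a bag in every tree decomposition; so some bag has ≥ 3 vertices and tw(G) ≥ 2. Therefore the treewidth is 2.

Treewidth 2.
One optimal decomposition is:
Bags: B1 = {1, 2, 4}  B2 = {1, 4, 8}  B3 = {1, 3, 4}  B4 = {1, 4, 7}  B5 = {2, 4, 6}  B6 = {1, 4, 5}
Tree: B1–B2, B1–B3, B2–B4, B1–B5, B2–B6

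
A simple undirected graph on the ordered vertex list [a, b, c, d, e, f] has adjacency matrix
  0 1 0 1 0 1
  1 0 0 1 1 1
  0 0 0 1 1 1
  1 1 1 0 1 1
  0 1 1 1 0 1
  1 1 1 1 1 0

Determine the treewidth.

A width-3 tree decomposition is:
Bags: B1 = {a, b, d, f}  B2 = {b, d, e, f}  B3 = {c, d, e, f}
Tree: B1–B2, B2–B3
Every bag has size at most 4, so the width is 4 − 1 = 3 and tw(G) ≤ 3. For the lower bound, the 4 vertices {c, d, e, f} are pairwise adjacent, and any tree decomposition puts a clique entirely inside one bag — forcing width ≥ 3. Combining the bounds, tw(G) = 3.

3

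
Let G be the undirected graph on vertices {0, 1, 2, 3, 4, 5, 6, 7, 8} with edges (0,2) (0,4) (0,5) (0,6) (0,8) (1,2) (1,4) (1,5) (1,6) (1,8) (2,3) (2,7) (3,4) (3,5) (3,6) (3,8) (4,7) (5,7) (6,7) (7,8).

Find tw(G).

4

A width-4 tree decomposition is:
Bags: B1 = {0, 1, 3, 4, 7}  B2 = {0, 1, 3, 7, 8}  B3 = {0, 1, 3, 5, 7}  B4 = {0, 1, 2, 3, 7}  B5 = {0, 1, 3, 6, 7}
Tree: B1–B2, B2–B3, B3–B4, B4–B5
The largest bag has 5 vertices, giving width 4; this decomposition certifies tw(G) ≤ 4. For the lower bound: the 5 vertex sets {4,7}, {3,8}, {0,5}, {1}, {2} are disjoint, each induces a connected subgraph, and every pair is joined by at least one edge of G. Contracting each set to a single vertex therefore yields K_{5} as a minor, and since treewidth is minor-monotone, tw(G) ≥ tw(K_{5}) = 4. Therefore the treewidth is 4.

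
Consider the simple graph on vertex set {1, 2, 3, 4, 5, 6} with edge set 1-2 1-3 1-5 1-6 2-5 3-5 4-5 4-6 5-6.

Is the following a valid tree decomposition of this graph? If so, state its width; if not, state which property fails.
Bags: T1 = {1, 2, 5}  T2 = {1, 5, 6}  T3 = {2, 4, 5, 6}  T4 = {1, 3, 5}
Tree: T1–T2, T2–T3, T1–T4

No — bags containing vertex 2 are not connected in the tree.

A tree decomposition must satisfy three properties: every vertex lies in some bag; for every edge, both endpoints lie together in some bag; and for every vertex, the bags containing it form a connected subtree. Here bags containing vertex 2 are not connected in the tree, so the decomposition is invalid.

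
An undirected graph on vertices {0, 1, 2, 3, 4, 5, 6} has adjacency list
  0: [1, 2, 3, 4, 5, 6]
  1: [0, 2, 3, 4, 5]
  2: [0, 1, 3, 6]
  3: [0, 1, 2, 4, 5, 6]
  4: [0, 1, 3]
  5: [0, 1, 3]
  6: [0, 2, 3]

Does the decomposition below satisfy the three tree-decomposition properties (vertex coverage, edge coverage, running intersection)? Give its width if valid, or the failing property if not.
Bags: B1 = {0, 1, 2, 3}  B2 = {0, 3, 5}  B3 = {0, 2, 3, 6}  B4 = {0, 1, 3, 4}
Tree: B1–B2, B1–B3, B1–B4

No — edge (1,5) lies in no bag.

A tree decomposition must satisfy three properties: every vertex lies in some bag; for every edge, both endpoints lie together in some bag; and for every vertex, the bags containing it form a connected subtree. Here edge (1,5) lies in no bag, so the decomposition is invalid.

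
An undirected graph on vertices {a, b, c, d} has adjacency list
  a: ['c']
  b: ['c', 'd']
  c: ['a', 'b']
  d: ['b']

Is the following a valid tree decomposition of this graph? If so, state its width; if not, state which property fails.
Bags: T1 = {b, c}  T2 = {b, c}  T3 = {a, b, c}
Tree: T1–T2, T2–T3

A tree decomposition must satisfy three properties: every vertex lies in some bag; for every edge, both endpoints lie together in some bag; and for every vertex, the bags containing it form a connected subtree. Here vertex d appears in no bag, so the decomposition is invalid.

No — vertex d appears in no bag.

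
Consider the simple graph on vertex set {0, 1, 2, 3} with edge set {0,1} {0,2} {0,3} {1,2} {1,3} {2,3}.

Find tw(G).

3

A width-3 tree decomposition is:
Bags: B1 = {0, 1, 2, 3}
Tree: (single bag)
A single bag containing all 4 vertices is trivially a valid decomposition of width 3. Conversely, {0, 1, 2, 3} is a clique of size 4, and the vertices of any clique must share a bag in every tree decomposition; so some bag has ≥ 4 vertices and tw(G) ≥ 3. Hence tw(G) = 3 exactly.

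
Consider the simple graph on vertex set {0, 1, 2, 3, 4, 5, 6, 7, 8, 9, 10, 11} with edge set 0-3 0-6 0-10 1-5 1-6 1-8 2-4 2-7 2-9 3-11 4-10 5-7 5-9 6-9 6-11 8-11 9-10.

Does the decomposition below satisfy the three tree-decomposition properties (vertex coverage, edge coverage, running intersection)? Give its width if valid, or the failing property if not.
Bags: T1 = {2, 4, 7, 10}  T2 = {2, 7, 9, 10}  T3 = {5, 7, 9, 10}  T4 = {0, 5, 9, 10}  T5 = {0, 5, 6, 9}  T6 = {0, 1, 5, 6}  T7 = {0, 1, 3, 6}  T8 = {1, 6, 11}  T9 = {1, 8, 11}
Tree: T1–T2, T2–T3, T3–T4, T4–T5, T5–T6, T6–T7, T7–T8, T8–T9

No — edge (3,11) lies in no bag.

A tree decomposition must satisfy three properties: every vertex lies in some bag; for every edge, both endpoints lie together in some bag; and for every vertex, the bags containing it form a connected subtree. Here edge (3,11) lies in no bag, so the decomposition is invalid.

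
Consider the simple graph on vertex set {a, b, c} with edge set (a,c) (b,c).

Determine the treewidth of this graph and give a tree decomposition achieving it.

Each bag holds 2 vertices, so the decomposition has width 1, which upper-bounds the treewidth. G has an edge, so its treewidth is at least 1. Hence tw(G) = 1 exactly.

Treewidth 1.
One such decomposition:
Bags: B1 = {a, c}  B2 = {b, c}
Tree: B1–B2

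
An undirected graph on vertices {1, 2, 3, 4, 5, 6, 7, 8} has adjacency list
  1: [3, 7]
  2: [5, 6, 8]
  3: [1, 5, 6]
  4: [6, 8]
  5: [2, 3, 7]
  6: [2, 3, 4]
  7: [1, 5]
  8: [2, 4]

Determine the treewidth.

2

A width-2 tree decomposition is:
Bags: B1 = {1, 5, 7}  B2 = {1, 3, 5}  B3 = {2, 3, 5}  B4 = {2, 3, 6}  B5 = {2, 6, 8}  B6 = {4, 6, 8}
Tree: B1–B2, B2–B3, B3–B4, B4–B5, B5–B6
The largest bag has 3 vertices, giving width 2; this decomposition certifies tw(G) ≤ 2. For the lower bound, G contains the cycle 7–1–3–5–7, so G is not a forest; only forests have treewidth ≤ 1, hence tw(G) ≥ 2. Therefore the treewidth is 2.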